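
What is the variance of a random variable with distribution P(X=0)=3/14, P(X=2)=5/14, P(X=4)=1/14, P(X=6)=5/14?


E[X] = 22/7, E[X^2] = 108/7
Var(X) = E[X^2] - (E[X])^2 = 108/7 - (22/7)^2 = 272/49

272/49


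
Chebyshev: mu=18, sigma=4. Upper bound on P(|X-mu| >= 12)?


k = 12/4 = 3
Chebyshev: P(|X-mu| >= k*sigma) <= 1/k^2 = 1/3^2 = 1/9

1/9


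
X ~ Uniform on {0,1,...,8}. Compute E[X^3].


E[X^3] = (1/9) * sum(x^3 for x=0..8)
= 1296/9 = 144

144


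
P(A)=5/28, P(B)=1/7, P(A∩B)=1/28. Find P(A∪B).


P(A∪B) = P(A) + P(B) - P(A∩B)
= 5/28 + 1/7 - 1/28 = 2/7

2/7


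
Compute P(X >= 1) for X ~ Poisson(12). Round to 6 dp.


P(X>=1) = 1 - P(X<=0) = 1 - (e^(-12)*12^0/0!)
≈ 1 - 0.0000061442 = 0.9999938558
≈ 0.999994

0.999994


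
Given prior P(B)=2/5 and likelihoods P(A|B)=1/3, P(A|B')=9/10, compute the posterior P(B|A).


P(A) = P(A|B)P(B) + P(A|B')P(B') = 1/3*2/5 + 9/10*3/5 = 101/150
P(B|A) = P(A|B)P(B)/P(A) = (2/15)/(101/150) = 20/101

20/101


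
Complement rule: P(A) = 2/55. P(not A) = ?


P(A') = 1 - P(A) = 1 - 2/55 = 53/55

53/55


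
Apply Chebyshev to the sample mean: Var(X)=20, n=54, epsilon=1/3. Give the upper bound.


Var(Xbar) = Var(X)/n = 20/54
Chebyshev: P(|Xbar-mu| >= 1/3) <= Var(Xbar)/(1/3)^2 = (10/27)/(1/9) = 10/3
Bound exceeds 1, so trivial bound: 1

1


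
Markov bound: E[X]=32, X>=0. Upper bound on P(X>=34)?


Markov: P(X >= a) <= E[X]/a
P(X >= 34) <= 32/34 = 16/17

16/17


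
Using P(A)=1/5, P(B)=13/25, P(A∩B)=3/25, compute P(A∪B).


P(A∪B) = P(A) + P(B) - P(A∩B)
= 1/5 + 13/25 - 3/25 = 3/5

3/5


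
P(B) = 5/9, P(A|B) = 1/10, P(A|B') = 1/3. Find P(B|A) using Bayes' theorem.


P(A) = P(A|B)P(B) + P(A|B')P(B') = 1/10*5/9 + 1/3*4/9 = 11/54
P(B|A) = P(A|B)P(B)/P(A) = (1/18)/(11/54) = 3/11

3/11


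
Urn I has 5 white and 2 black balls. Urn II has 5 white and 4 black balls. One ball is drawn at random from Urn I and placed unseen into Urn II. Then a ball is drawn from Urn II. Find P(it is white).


P(transfer white) = 5/7; P(transfer black) = 2/7
If white transferred: Urn II has 6 white of 10, so P(white|white moved) = 3/5
If black transferred: Urn II has 5 white of 10, so P(white|black moved) = 1/2
By total probability: P(white) = 5/7*3/5 + 2/7*1/2 = 4/7

4/7


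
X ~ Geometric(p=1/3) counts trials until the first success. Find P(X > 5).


P(X > 5) = P(first 5 trials all fail) = (1-p)^5 = (2/3)^5 = 32/243

32/243


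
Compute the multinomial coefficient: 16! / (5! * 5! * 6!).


16! = 20922789888000
Denominator: 5!=120 * 5!=120 * 6!=720
Coefficient = 20922789888000 / 10368000 = 2018016

2018016


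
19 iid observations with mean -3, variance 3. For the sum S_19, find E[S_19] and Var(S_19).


E[S_n] = n*mu = 19*-3 = -57
Var(S_n) = n*sigma^2 = 19*3 = 57

E[S_19]=-57, Var(S_19)=57


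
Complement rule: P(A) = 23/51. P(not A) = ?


P(A') = 1 - P(A) = 1 - 23/51 = 28/51

28/51


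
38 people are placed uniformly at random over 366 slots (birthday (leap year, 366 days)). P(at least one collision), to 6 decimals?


P(all different) = prod((366-i)/366 for i=0..37) = 0.136703
P(at least one match) = 1 - 0.136703 = 0.863297

0.863297


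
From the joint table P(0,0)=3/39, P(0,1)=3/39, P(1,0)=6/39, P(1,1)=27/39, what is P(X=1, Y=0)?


Read from table: P(X=1, Y=0) = 6/39 = 2/13

2/13


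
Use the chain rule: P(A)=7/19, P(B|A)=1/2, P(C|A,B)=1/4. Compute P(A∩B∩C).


P(A∩B∩C) = P(A) * P(B|A) * P(C|A∩B)
= 7/19 * 1/2 * 1/4
= 7/38 * 1/4 = 7/152

7/152


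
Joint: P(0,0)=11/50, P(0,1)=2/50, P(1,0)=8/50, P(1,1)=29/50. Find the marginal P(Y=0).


P(Y=0) = P(0,0)+P(1,0) = 11/50 + 8/50 = 19/50

19/50


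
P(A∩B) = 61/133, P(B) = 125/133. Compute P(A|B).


P(A|B) = P(A∩B)/P(B) = (61/133)/(125/133) = 61/125

61/125


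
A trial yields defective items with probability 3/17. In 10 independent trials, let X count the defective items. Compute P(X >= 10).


P(X>=10) = P(X=10)
= 59049/2015993900449
= 59049/2015993900449

59049/2015993900449


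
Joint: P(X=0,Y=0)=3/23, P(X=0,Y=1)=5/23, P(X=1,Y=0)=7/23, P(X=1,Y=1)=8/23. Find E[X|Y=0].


P(Y=0) = 10/23
E[X|Y=0] = (0*3 + 1*7)/10 = 7/10

7/10


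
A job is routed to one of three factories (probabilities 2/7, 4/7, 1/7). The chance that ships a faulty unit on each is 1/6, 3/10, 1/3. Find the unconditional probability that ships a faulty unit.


P(A) = P(A|B1)P(B1) + P(A|B2)P(B2) + P(A|B3)P(B3)
= 1/6*2/7 + 3/10*4/7 + 1/3*1/7
= 1/21 + 6/35 + 1/21 = 4/15

4/15


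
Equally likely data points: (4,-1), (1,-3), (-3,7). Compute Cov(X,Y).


E[X]=2/3, E[Y]=1, E[XY]=-28/3
Cov(X,Y) = E[XY] - E[X]E[Y] = -28/3 - 2/3*1 = -10

-10


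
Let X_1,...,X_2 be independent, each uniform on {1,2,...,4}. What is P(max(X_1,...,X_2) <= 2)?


P(max <= 2) = P(all X_i <= 2) = (P(X_1 <= 2))^2
= (2/4)^2 = (1/2)^2 = 1/4

1/4


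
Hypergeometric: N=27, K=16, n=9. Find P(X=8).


P(X=8) = C(16,8)*C(11,1) / C(27,9)
= 12870*11 / 4686825
= 141570/4686825 = 66/2185

66/2185


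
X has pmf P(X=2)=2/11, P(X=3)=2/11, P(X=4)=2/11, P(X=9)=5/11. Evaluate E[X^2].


E[X^2] = sum(x^2 * P(x))
= 4*2/11 + 9*2/11 + 16*2/11 + 81*5/11
= 463/11

463/11


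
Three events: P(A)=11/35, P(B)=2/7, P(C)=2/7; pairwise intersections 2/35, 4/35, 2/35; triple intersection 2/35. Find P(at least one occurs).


P(A∪B∪C) = P(A)+P(B)+P(C) - P(AB)-P(AC)-P(BC) + P(ABC)
= 11/35+2/7+2/7 - 2/35-4/35-2/35 + 2/35
= 5/7

5/7


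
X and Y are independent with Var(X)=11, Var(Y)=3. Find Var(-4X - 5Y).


Independence => Cov(X,Y)=0
Var(-4X - 5Y) = (-4)^2*Var(X) + (-5)^2*Var(Y)
= 16*11 + 25*3 = 251

251


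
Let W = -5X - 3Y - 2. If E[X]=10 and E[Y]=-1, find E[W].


E[-5X - 3Y - 2] = -5*E[X] - 3*E[Y] - 2
= (-5)*(10) + (-3)*(-1) + (-2)
= -50 + 3 - 2 = -49

-49


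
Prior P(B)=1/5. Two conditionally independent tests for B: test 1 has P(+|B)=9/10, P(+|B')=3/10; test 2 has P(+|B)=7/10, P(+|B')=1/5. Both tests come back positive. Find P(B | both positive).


After test 1: P(+) = 9/10*1/5 + 3/10*4/5 = 21/50
P(B|+) = (9/50)/(21/50) = 3/7
After test 2 (use post1 as new prior): P(+) = 7/10*3/7 + 1/5*4/7 = 29/70
P(B|+,+) = (3/10)/(29/70) = 21/29

21/29


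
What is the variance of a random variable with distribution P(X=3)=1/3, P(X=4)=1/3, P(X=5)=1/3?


E[X] = 4, E[X^2] = 50/3
Var(X) = E[X^2] - (E[X])^2 = 50/3 - (4)^2 = 2/3

2/3


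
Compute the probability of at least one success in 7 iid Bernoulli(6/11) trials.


P(at least one) = 1 - P(none)
P(none) = (1 - 6/11)^7 = (5/11)^7 = 78125/19487171
P(at least one) = 1 - 78125/19487171 = 19409046/19487171

19409046/19487171


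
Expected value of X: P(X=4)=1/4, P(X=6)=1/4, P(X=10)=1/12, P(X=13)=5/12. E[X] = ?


E[X] = sum(x * P(x))
= 4*1/4 + 6*1/4 + 10*1/12 + 13*5/12
= 35/4

35/4


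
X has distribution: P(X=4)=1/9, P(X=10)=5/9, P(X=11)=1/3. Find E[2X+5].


E[2X+5] = sum(g(x)*P(x))
= 13*1/9 + 25*5/9 + 27*1/3
= 73/3

73/3


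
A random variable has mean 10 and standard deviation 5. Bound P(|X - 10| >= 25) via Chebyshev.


k = 25/5 = 5
Chebyshev: P(|X-mu| >= k*sigma) <= 1/k^2 = 1/5^2 = 1/25

1/25


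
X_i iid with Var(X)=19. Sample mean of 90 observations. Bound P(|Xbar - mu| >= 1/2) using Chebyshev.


Var(Xbar) = Var(X)/n = 19/90
Chebyshev: P(|Xbar-mu| >= 1/2) <= Var(Xbar)/(1/2)^2 = (19/90)/(1/4) = 38/45

38/45


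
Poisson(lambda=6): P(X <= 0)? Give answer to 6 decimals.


P(X<=0) = e^(-6)*6^0/0!
≈ 0.0024787522
≈ 0.002479

0.002479


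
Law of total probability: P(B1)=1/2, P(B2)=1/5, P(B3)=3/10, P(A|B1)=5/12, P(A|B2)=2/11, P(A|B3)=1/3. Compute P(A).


P(A) = P(A|B1)P(B1) + P(A|B2)P(B2) + P(A|B3)P(B3)
= 5/12*1/2 + 2/11*1/5 + 1/3*3/10
= 5/24 + 2/55 + 1/10 = 91/264

91/264


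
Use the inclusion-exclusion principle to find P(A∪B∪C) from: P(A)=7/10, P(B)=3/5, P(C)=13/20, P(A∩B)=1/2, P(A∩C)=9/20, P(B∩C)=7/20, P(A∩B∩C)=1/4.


P(A∪B∪C) = P(A)+P(B)+P(C) - P(AB)-P(AC)-P(BC) + P(ABC)
= 7/10+3/5+13/20 - 1/2-9/20-7/20 + 1/4
= 9/10

9/10


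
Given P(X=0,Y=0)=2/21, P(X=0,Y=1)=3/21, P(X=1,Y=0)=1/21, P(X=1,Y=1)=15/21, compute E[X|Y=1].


P(Y=1) = 18/21
E[X|Y=1] = (0*3 + 1*15)/18 = 15/18 = 5/6

5/6


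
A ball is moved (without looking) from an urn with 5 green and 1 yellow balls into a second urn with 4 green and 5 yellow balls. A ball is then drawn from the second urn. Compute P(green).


P(transfer green) = 5/6; P(transfer yellow) = 1/6
If green transferred: Urn II has 5 green of 10, so P(green|green moved) = 1/2
If yellow transferred: Urn II has 4 green of 10, so P(green|yellow moved) = 2/5
By total probability: P(green) = 5/6*1/2 + 1/6*2/5 = 29/60

29/60


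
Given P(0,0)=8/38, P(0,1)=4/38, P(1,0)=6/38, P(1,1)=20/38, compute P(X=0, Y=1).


Read from table: P(X=0, Y=1) = 4/38 = 2/19

2/19


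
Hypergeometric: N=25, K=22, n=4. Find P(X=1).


P(X=1) = C(22,1)*C(3,3) / C(25,4)
= 22*1 / 12650
= 22/12650 = 1/575

1/575


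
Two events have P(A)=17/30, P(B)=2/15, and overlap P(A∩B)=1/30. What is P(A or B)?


P(A∪B) = P(A) + P(B) - P(A∩B)
= 17/30 + 2/15 - 1/30 = 2/3

2/3


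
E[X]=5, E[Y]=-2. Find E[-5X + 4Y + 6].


E[-5X + 4Y + 6] = -5*E[X] + 4*E[Y] + 6
= (-5)*(5) + (4)*(-2) + (6)
= -25 - 8 + 6 = -27

-27


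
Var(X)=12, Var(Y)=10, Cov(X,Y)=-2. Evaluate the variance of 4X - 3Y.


Var(4X - 3Y) = 4^2*Var(X) + (-3)^2*Var(Y) + 2*4*(-3)*Cov(X,Y)
= 16*12 + 9*10 - 24*(-2)
= 192 + 90 + 48 = 330

330


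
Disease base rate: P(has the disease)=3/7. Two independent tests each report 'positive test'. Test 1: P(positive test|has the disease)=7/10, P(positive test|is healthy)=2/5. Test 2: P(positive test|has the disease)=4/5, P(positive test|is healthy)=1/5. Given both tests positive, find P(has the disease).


After test 1: P(+) = 7/10*3/7 + 2/5*4/7 = 37/70
P(B|+) = (3/10)/(37/70) = 21/37
After test 2 (use post1 as new prior): P(+) = 4/5*21/37 + 1/5*16/37 = 20/37
P(B|+,+) = (84/185)/(20/37) = 21/25

21/25


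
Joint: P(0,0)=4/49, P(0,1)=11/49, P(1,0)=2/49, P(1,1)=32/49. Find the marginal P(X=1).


P(X=1) = P(1,0)+P(1,1) = 2/49 + 32/49 = 34/49

34/49


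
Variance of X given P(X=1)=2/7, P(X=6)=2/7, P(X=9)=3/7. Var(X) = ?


E[X] = 41/7, E[X^2] = 317/7
Var(X) = E[X^2] - (E[X])^2 = 317/7 - (41/7)^2 = 538/49

538/49


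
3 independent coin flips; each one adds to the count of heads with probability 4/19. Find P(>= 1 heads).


P(at least one) = 1 - P(none)
P(none) = (1 - 4/19)^3 = (15/19)^3 = 3375/6859
P(at least one) = 1 - 3375/6859 = 3484/6859

3484/6859


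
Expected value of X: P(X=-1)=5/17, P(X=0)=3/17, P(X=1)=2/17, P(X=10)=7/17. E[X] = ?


E[X] = sum(x * P(x))
= -1*5/17 + 0*3/17 + 1*2/17 + 10*7/17
= 67/17

67/17


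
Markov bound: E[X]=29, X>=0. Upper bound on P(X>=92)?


Markov: P(X >= a) <= E[X]/a
P(X >= 92) <= 29/92

29/92


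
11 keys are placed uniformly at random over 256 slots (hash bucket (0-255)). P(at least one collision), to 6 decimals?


P(all different) = prod((256-i)/256 for i=0..10) = 0.804252
P(at least one match) = 1 - 0.804252 = 0.195748

0.195748


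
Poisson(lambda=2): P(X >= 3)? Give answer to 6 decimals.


P(X>=3) = 1 - P(X<=2) = 1 - (e^(-2)*2^0/0! + e^(-2)*2^1/1! + e^(-2)*2^2/2!)
≈ 1 - (0.1353352832 + 0.2706705665 + 0.2706705665)
= 1 - 0.6766764162 = 0.3233235838
≈ 0.323324

0.323324


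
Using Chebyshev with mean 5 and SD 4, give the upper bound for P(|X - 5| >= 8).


k = 8/4 = 2
Chebyshev: P(|X-mu| >= k*sigma) <= 1/k^2 = 1/2^2 = 1/4

1/4


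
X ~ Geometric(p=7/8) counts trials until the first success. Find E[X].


For geometric (trials until first success), E[X] = 1/p = 1/(7/8) = 8/7

8/7


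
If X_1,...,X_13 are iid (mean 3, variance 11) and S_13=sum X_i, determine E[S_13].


E[S_n] = n*E[X_1] = 13*3 = 39

39


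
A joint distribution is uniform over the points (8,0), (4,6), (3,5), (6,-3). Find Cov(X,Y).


E[X]=21/4, E[Y]=2, E[XY]=21/4
Cov(X,Y) = E[XY] - E[X]E[Y] = 21/4 - 21/4*2 = -21/4

-21/4


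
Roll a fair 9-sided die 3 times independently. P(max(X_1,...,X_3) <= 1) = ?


P(max <= 1) = P(all X_i <= 1) = (P(X_1 <= 1))^3
= (1/9)^3 = 1/729

1/729


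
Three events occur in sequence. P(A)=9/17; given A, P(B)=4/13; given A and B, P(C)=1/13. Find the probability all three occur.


P(A∩B∩C) = P(A) * P(B|A) * P(C|A∩B)
= 9/17 * 4/13 * 1/13
= 36/221 * 1/13 = 36/2873

36/2873


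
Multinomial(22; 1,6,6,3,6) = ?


22! = 1124000727777607680000
Denominator: 1!=1 * 6!=720 * 6!=720 * 3!=6 * 6!=720
Coefficient = 1124000727777607680000 / 2239488000 = 501900759360

501900759360


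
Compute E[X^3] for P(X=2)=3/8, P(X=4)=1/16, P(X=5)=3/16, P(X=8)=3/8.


E[X^3] = sum(g(x)*P(x))
= 8*3/8 + 64*1/16 + 125*3/16 + 512*3/8
= 3559/16

3559/16


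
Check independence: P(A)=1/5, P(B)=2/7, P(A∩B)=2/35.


P(A)*P(B) = 1/5*2/7 = 2/35
P(A∩B) = 2/35, which equals P(A)P(B), so independent

Yes, A and B are independent


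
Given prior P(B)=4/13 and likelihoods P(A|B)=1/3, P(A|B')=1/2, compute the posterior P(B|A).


P(A) = P(A|B)P(B) + P(A|B')P(B') = 1/3*4/13 + 1/2*9/13 = 35/78
P(B|A) = P(A|B)P(B)/P(A) = (4/39)/(35/78) = 8/35

8/35


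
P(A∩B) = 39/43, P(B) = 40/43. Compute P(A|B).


P(A|B) = P(A∩B)/P(B) = (39/43)/(40/43) = 39/40

39/40


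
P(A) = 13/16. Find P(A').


P(A') = 1 - P(A) = 1 - 13/16 = 3/16

3/16


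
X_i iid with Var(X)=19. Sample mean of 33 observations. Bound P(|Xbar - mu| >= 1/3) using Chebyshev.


Var(Xbar) = Var(X)/n = 19/33
Chebyshev: P(|Xbar-mu| >= 1/3) <= Var(Xbar)/(1/3)^2 = (19/33)/(1/9) = 57/11
Bound exceeds 1, so trivial bound: 1

1


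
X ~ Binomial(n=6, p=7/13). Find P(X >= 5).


P(X>=5) = P(X=5) + P(X=6)
= 605052/4826809 + 117649/4826809
= 722701/4826809

722701/4826809


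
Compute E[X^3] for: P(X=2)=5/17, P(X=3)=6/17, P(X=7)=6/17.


E[X^3] = sum(x^3 * P(x))
= 8*5/17 + 27*6/17 + 343*6/17
= 2260/17

2260/17


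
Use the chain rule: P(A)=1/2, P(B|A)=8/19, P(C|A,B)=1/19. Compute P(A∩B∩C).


P(A∩B∩C) = P(A) * P(B|A) * P(C|A∩B)
= 1/2 * 8/19 * 1/19
= 4/19 * 1/19 = 4/361

4/361


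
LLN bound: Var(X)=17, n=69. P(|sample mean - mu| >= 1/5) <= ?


Var(Xbar) = Var(X)/n = 17/69
Chebyshev: P(|Xbar-mu| >= 1/5) <= Var(Xbar)/(1/5)^2 = (17/69)/(1/25) = 425/69
Bound exceeds 1, so trivial bound: 1

1


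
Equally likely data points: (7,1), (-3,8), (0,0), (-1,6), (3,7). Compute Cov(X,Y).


E[X]=6/5, E[Y]=22/5, E[XY]=-2/5
Cov(X,Y) = E[XY] - E[X]E[Y] = -2/5 - 6/5*22/5 = -142/25

-142/25


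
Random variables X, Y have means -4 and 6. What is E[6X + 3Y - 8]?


E[6X + 3Y - 8] = 6*E[X] + 3*E[Y] - 8
= (6)*(-4) + (3)*(6) + (-8)
= -24 + 18 - 8 = -14

-14


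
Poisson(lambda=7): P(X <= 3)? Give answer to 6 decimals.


P(X<=3) = e^(-7)*7^0/0! + e^(-7)*7^1/1! + e^(-7)*7^2/2! + e^(-7)*7^3/3!
≈ 0.0009118820 + 0.0063831738 + 0.0223411082 + 0.0521292524
= 0.0817654164
≈ 0.081765

0.081765


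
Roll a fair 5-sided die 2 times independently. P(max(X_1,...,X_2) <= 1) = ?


P(max <= 1) = P(all X_i <= 1) = (P(X_1 <= 1))^2
= (1/5)^2 = 1/25

1/25


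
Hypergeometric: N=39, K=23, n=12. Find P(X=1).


P(X=1) = C(23,1)*C(16,11) / C(39,12)
= 23*4368 / 3910797436
= 100464/3910797436 = 276/10743949

276/10743949


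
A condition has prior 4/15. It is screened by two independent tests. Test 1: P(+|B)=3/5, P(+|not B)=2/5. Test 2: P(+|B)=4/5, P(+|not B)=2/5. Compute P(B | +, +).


After test 1: P(+) = 3/5*4/15 + 2/5*11/15 = 34/75
P(B|+) = (4/25)/(34/75) = 6/17
After test 2 (use post1 as new prior): P(+) = 4/5*6/17 + 2/5*11/17 = 46/85
P(B|+,+) = (24/85)/(46/85) = 12/23

12/23


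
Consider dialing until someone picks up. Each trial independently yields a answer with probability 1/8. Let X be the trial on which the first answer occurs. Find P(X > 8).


P(X > 8) = P(first 8 trials all fail) = (1-p)^8 = (7/8)^8 = 5764801/16777216

5764801/16777216


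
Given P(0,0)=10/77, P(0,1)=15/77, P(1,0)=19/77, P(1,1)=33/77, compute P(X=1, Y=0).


Read from table: P(X=1, Y=0) = 19/77

19/77


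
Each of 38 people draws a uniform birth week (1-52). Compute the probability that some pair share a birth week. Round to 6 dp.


P(all different) = prod((52-i)/52 for i=0..37) = 0.000000
P(at least one match) = 1 - 0.000000 = 1.000000

1.000000


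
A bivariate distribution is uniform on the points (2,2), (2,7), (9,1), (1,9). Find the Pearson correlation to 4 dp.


Cov(X,Y) = -7.6250, Var(X) = 10.2500, Var(Y) = 11.1875
rho = Cov/(sqrt(VarX)*sqrt(VarY)) = -0.7121

-0.7121


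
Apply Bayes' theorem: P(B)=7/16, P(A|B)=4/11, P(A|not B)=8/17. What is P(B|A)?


P(A) = P(A|B)P(B) + P(A|B')P(B') = 4/11*7/16 + 8/17*9/16 = 317/748
P(B|A) = P(A|B)P(B)/P(A) = (7/44)/(317/748) = 119/317

119/317


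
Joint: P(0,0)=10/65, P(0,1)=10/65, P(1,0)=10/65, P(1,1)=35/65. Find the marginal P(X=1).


P(X=1) = P(1,0)+P(1,1) = 10/65 + 35/65 = 45/65 = 9/13

9/13


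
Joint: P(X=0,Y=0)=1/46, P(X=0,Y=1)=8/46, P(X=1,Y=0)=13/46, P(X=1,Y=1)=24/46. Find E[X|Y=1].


P(Y=1) = 32/46
E[X|Y=1] = (0*8 + 1*24)/32 = 24/32 = 3/4

3/4


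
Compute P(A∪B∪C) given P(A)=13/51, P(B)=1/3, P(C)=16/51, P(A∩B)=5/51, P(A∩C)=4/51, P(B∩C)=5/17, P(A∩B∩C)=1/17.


P(A∪B∪C) = P(A)+P(B)+P(C) - P(AB)-P(AC)-P(BC) + P(ABC)
= 13/51+1/3+16/51 - 5/51-4/51-5/17 + 1/17
= 25/51

25/51


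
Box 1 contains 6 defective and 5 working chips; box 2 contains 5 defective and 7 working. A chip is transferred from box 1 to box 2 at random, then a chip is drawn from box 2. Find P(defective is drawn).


P(transfer defective) = 6/11; P(transfer working) = 5/11
If defective transferred: Urn II has 6 defective of 13, so P(defective|defective moved) = 6/13
If working transferred: Urn II has 5 defective of 13, so P(defective|working moved) = 5/13
By total probability: P(defective) = 6/11*6/13 + 5/11*5/13 = 61/143

61/143


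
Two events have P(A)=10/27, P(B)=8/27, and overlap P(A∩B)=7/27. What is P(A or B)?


P(A∪B) = P(A) + P(B) - P(A∩B)
= 10/27 + 8/27 - 7/27 = 11/27

11/27


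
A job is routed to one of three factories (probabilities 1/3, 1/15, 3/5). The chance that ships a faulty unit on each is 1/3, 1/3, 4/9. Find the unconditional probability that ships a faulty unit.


P(A) = P(A|B1)P(B1) + P(A|B2)P(B2) + P(A|B3)P(B3)
= 1/3*1/3 + 1/3*1/15 + 4/9*3/5
= 1/9 + 1/45 + 4/15 = 2/5

2/5


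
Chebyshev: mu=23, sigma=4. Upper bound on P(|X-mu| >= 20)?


k = 20/4 = 5
Chebyshev: P(|X-mu| >= k*sigma) <= 1/k^2 = 1/5^2 = 1/25

1/25


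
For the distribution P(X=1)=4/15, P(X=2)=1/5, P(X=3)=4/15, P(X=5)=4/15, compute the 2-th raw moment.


E[X^2] = sum(x^2 * P(x))
= 1*4/15 + 4*1/5 + 9*4/15 + 25*4/15
= 152/15

152/15


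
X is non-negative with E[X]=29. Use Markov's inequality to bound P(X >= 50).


Markov: P(X >= a) <= E[X]/a
P(X >= 50) <= 29/50

29/50


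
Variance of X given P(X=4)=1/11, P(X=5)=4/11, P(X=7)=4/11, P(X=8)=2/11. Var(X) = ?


E[X] = 68/11, E[X^2] = 40
Var(X) = E[X^2] - (E[X])^2 = 40 - (68/11)^2 = 216/121

216/121


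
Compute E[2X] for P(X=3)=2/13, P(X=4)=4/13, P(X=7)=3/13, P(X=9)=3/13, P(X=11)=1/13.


E[2X] = sum(g(x)*P(x))
= 6*2/13 + 8*4/13 + 14*3/13 + 18*3/13 + 22*1/13
= 162/13

162/13


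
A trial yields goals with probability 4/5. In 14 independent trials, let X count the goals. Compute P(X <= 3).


P(X<=3) = P(X=0) + P(X=1) + P(X=2) + P(X=3)
= 1/6103515625 + 56/6103515625 + 1456/6103515625 + 23296/6103515625
= 24809/6103515625

24809/6103515625


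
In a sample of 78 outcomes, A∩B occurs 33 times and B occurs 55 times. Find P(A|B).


P(A|B) = P(A∩B)/P(B) = (33/78)/(55/78) = 33/55 = 3/5

3/5


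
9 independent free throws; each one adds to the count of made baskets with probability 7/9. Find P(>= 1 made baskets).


P(at least one) = 1 - P(none)
P(none) = (1 - 7/9)^9 = (2/9)^9 = 512/387420489
P(at least one) = 1 - 512/387420489 = 387419977/387420489

387419977/387420489


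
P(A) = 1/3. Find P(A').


P(A') = 1 - P(A) = 1 - 1/3 = 2/3

2/3


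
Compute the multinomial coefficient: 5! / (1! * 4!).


5! = 120
Denominator: 1!=1 * 4!=24
Coefficient = 120 / 24 = 5

5


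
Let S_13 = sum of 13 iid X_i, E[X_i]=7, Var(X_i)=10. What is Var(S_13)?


By independence, Var(S_n) = n*Var(X_1) = 13*10 = 130

130


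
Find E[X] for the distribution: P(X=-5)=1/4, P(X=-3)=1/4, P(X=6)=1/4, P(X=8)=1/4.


E[X] = sum(x * P(x))
= -5*1/4 - 3*1/4 + 6*1/4 + 8*1/4
= 3/2

3/2


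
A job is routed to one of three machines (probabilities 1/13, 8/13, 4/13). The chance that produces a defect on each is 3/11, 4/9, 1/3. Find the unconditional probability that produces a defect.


P(A) = P(A|B1)P(B1) + P(A|B2)P(B2) + P(A|B3)P(B3)
= 3/11*1/13 + 4/9*8/13 + 1/3*4/13
= 3/143 + 32/117 + 4/39 = 511/1287

511/1287


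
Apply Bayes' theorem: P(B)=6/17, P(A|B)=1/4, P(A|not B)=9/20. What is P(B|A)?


P(A) = P(A|B)P(B) + P(A|B')P(B') = 1/4*6/17 + 9/20*11/17 = 129/340
P(B|A) = P(A|B)P(B)/P(A) = (3/34)/(129/340) = 10/43

10/43


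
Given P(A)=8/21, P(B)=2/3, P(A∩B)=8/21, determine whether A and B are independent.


P(A)*P(B) = 8/21*2/3 = 16/63
P(A∩B) = 8/21 != 16/63, so not independent

No, A and B are not independent


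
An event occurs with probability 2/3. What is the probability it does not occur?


P(A') = 1 - P(A) = 1 - 2/3 = 1/3

1/3


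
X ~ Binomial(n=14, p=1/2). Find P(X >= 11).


P(X>=11) = P(X=11) + P(X=12) + P(X=13) + P(X=14)
= 91/4096 + 91/16384 + 7/8192 + 1/16384
= 235/8192

235/8192


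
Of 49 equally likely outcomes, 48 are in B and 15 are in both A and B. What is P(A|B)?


P(A|B) = P(A∩B)/P(B) = (15/49)/(48/49) = 15/48 = 5/16

5/16


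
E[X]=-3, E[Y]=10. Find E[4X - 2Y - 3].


E[4X - 2Y - 3] = 4*E[X] - 2*E[Y] - 3
= (4)*(-3) + (-2)*(10) + (-3)
= -12 - 20 - 3 = -35

-35


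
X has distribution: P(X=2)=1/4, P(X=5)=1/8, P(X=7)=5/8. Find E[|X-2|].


E[|X-2|] = sum(g(x)*P(x))
= 0*1/4 + 3*1/8 + 5*5/8
= 7/2

7/2


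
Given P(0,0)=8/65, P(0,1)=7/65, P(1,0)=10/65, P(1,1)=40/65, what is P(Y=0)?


P(Y=0) = P(0,0)+P(1,0) = 8/65 + 10/65 = 18/65

18/65


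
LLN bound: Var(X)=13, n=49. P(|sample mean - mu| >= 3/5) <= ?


Var(Xbar) = Var(X)/n = 13/49
Chebyshev: P(|Xbar-mu| >= 3/5) <= Var(Xbar)/(3/5)^2 = (13/49)/(9/25) = 325/441

325/441


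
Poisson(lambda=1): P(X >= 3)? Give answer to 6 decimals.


P(X>=3) = 1 - P(X<=2) = 1 - (e^(-1)*1^0/0! + e^(-1)*1^1/1! + e^(-1)*1^2/2!)
≈ 1 - (0.3678794412 + 0.3678794412 + 0.1839397206)
= 1 - 0.9196986030 = 0.0803013970
≈ 0.080301

0.080301


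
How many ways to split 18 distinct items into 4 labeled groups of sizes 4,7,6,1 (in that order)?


18! = 6402373705728000
Denominator: 4!=24 * 7!=5040 * 6!=720 * 1!=1
Coefficient = 6402373705728000 / 87091200 = 73513440

73513440


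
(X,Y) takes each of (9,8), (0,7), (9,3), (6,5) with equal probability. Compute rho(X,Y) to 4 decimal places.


Cov(X,Y) = -2.2500, Var(X) = 13.5000, Var(Y) = 3.6875
rho = Cov/(sqrt(VarX)*sqrt(VarY)) = -0.3189

-0.3189


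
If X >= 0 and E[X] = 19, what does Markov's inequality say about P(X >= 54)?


Markov: P(X >= a) <= E[X]/a
P(X >= 54) <= 19/54

19/54


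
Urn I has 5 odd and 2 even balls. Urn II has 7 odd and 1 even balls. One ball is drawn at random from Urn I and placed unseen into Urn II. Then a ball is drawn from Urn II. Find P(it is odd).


P(transfer odd) = 5/7; P(transfer even) = 2/7
If odd transferred: Urn II has 8 odd of 9, so P(odd|odd moved) = 8/9
If even transferred: Urn II has 7 odd of 9, so P(odd|even moved) = 7/9
By total probability: P(odd) = 5/7*8/9 + 2/7*7/9 = 6/7

6/7


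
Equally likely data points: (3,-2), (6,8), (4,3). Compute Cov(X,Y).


E[X]=13/3, E[Y]=3, E[XY]=18
Cov(X,Y) = E[XY] - E[X]E[Y] = 18 - 13/3*3 = 5

5


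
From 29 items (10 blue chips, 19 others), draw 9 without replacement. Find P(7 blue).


P(X=7) = C(10,7)*C(19,2) / C(29,9)
= 120*171 / 10015005
= 20520/10015005 = 1368/667667

1368/667667


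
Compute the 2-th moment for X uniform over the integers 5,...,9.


E[X^2] = (1/5) * sum(x^2 for x=5..9)
= 255/5 = 51

51


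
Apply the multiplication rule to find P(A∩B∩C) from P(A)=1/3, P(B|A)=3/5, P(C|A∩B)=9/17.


P(A∩B∩C) = P(A) * P(B|A) * P(C|A∩B)
= 1/3 * 3/5 * 9/17
= 1/5 * 9/17 = 9/85

9/85


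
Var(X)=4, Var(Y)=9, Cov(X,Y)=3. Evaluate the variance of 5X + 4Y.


Var(5X + 4Y) = 5^2*Var(X) + 4^2*Var(Y) + 2*5*4*Cov(X,Y)
= 25*4 + 16*9 + 40*3
= 100 + 144 + 120 = 364

364


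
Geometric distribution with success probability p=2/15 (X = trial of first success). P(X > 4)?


P(X > 4) = P(first 4 trials all fail) = (1-p)^4 = (13/15)^4 = 28561/50625

28561/50625


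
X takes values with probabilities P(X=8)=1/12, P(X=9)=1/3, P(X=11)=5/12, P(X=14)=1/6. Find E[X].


E[X] = sum(x * P(x))
= 8*1/12 + 9*1/3 + 11*5/12 + 14*1/6
= 127/12

127/12


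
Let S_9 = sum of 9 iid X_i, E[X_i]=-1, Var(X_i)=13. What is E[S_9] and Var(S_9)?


E[S_n] = n*mu = 9*-1 = -9
Var(S_n) = n*sigma^2 = 9*13 = 117

E[S_9]=-9, Var(S_9)=117


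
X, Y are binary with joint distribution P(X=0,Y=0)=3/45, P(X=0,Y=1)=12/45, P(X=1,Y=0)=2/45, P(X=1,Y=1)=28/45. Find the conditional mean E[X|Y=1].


P(Y=1) = 40/45
E[X|Y=1] = (0*12 + 1*28)/40 = 28/40 = 7/10

7/10


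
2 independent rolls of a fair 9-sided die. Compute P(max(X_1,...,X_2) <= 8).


P(max <= 8) = P(all X_i <= 8) = (P(X_1 <= 8))^2
= (8/9)^2 = 64/81

64/81


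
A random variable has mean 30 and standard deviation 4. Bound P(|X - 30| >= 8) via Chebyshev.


k = 8/4 = 2
Chebyshev: P(|X-mu| >= k*sigma) <= 1/k^2 = 1/2^2 = 1/4

1/4


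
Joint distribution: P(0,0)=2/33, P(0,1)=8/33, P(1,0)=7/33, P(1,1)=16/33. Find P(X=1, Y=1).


Read from table: P(X=1, Y=1) = 16/33

16/33


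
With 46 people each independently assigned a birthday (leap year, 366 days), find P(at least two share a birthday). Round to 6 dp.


P(all different) = prod((366-i)/366 for i=0..45) = 0.052187
P(at least one match) = 1 - 0.052187 = 0.947813

0.947813


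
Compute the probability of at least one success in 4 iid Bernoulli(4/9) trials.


P(at least one) = 1 - P(none)
P(none) = (1 - 4/9)^4 = (5/9)^4 = 625/6561
P(at least one) = 1 - 625/6561 = 5936/6561

5936/6561


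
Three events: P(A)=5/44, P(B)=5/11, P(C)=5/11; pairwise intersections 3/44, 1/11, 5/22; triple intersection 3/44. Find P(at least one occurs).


P(A∪B∪C) = P(A)+P(B)+P(C) - P(AB)-P(AC)-P(BC) + P(ABC)
= 5/44+5/11+5/11 - 3/44-1/11-5/22 + 3/44
= 31/44

31/44


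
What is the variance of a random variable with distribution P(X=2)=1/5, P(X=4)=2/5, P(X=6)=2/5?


E[X] = 22/5, E[X^2] = 108/5
Var(X) = E[X^2] - (E[X])^2 = 108/5 - (22/5)^2 = 56/25

56/25


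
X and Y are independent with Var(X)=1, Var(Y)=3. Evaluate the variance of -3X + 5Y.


Independence => Cov(X,Y)=0
Var(-3X + 5Y) = (-3)^2*Var(X) + 5^2*Var(Y)
= 9*1 + 25*3 = 84

84


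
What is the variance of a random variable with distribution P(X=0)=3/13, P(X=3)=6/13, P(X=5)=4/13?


E[X] = 38/13, E[X^2] = 154/13
Var(X) = E[X^2] - (E[X])^2 = 154/13 - (38/13)^2 = 558/169

558/169


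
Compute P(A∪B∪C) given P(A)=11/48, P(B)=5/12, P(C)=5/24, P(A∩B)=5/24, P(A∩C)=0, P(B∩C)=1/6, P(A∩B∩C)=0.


P(A∪B∪C) = P(A)+P(B)+P(C) - P(AB)-P(AC)-P(BC) + P(ABC)
= 11/48+5/12+5/24 - 5/24-0-1/6 + 0
= 23/48

23/48


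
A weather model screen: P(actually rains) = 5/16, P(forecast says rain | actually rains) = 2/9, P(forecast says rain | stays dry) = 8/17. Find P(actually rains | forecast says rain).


P(A) = P(A|B)P(B) + P(A|B')P(B') = 2/9*5/16 + 8/17*11/16 = 481/1224
P(B|A) = P(A|B)P(B)/P(A) = (5/72)/(481/1224) = 85/481

85/481


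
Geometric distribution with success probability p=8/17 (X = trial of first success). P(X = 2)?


P(X=2) = (1-p)^1 * p = (9/17)^1 * 8/17
= 9/17 * 8/17 = 72/289

72/289


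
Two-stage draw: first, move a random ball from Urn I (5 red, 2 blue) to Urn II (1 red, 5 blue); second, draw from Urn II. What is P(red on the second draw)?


P(transfer red) = 5/7; P(transfer blue) = 2/7
If red transferred: Urn II has 2 red of 7, so P(red|red moved) = 2/7
If blue transferred: Urn II has 1 red of 7, so P(red|blue moved) = 1/7
By total probability: P(red) = 5/7*2/7 + 2/7*1/7 = 12/49

12/49


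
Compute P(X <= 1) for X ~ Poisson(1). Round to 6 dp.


P(X<=1) = e^(-1)*1^0/0! + e^(-1)*1^1/1!
≈ 0.3678794412 + 0.3678794412
= 0.7357588824
≈ 0.735759

0.735759


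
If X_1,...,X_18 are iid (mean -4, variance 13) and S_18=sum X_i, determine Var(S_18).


By independence, Var(S_n) = n*Var(X_1) = 18*13 = 234

234


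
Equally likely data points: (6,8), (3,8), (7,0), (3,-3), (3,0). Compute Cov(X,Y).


E[X]=22/5, E[Y]=13/5, E[XY]=63/5
Cov(X,Y) = E[XY] - E[X]E[Y] = 63/5 - 22/5*13/5 = 29/25

29/25


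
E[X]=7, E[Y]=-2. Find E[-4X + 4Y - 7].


E[-4X + 4Y - 7] = -4*E[X] + 4*E[Y] - 7
= (-4)*(7) + (4)*(-2) + (-7)
= -28 - 8 - 7 = -43

-43


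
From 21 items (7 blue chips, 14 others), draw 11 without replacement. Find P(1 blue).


P(X=1) = C(7,1)*C(14,10) / C(21,11)
= 7*1001 / 352716
= 7007/352716 = 77/3876

77/3876


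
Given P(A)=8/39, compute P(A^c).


P(A') = 1 - P(A) = 1 - 8/39 = 31/39

31/39


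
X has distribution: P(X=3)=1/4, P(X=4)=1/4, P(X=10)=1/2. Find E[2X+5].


E[2X+5] = sum(g(x)*P(x))
= 11*1/4 + 13*1/4 + 25*1/2
= 37/2

37/2


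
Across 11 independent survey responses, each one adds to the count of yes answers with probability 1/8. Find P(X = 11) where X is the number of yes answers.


P(X=11) = C(11,11) * p^11 * (1-p)^0
= 1 * 1/8589934592 * 1
= 1/8589934592

1/8589934592


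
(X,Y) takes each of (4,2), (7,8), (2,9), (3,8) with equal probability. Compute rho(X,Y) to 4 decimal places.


Cov(X,Y) = -0.5000, Var(X) = 3.5000, Var(Y) = 7.6875
rho = Cov/(sqrt(VarX)*sqrt(VarY)) = -0.0964

-0.0964


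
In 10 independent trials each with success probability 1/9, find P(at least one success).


P(at least one) = 1 - P(none)
P(none) = (1 - 1/9)^10 = (8/9)^10 = 1073741824/3486784401
P(at least one) = 1 - 1073741824/3486784401 = 2413042577/3486784401

2413042577/3486784401


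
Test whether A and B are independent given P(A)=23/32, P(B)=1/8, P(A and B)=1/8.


P(A)*P(B) = 23/32*1/8 = 23/256
P(A∩B) = 1/8 != 23/256, so not independent

No, A and B are not independent


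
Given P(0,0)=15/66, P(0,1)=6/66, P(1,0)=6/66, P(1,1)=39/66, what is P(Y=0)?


P(Y=0) = P(0,0)+P(1,0) = 15/66 + 6/66 = 21/66 = 7/22

7/22


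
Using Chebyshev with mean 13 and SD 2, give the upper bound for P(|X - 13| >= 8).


k = 8/2 = 4
Chebyshev: P(|X-mu| >= k*sigma) <= 1/k^2 = 1/4^2 = 1/16

1/16


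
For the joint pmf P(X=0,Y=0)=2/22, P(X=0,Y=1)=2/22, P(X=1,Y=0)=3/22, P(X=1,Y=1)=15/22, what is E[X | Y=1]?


P(Y=1) = 17/22
E[X|Y=1] = (0*2 + 1*15)/17 = 15/17

15/17


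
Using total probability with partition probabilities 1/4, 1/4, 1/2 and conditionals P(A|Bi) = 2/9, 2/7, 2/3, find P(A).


P(A) = P(A|B1)P(B1) + P(A|B2)P(B2) + P(A|B3)P(B3)
= 2/9*1/4 + 2/7*1/4 + 2/3*1/2
= 1/18 + 1/14 + 1/3 = 29/63

29/63


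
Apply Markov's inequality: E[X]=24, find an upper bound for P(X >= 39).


Markov: P(X >= a) <= E[X]/a
P(X >= 39) <= 24/39 = 8/13

8/13


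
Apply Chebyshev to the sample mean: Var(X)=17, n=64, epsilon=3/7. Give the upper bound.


Var(Xbar) = Var(X)/n = 17/64
Chebyshev: P(|Xbar-mu| >= 3/7) <= Var(Xbar)/(3/7)^2 = (17/64)/(9/49) = 833/576
Bound exceeds 1, so trivial bound: 1

1


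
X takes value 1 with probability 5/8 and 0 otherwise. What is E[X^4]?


For Bernoulli: X in {0,1}
E[X^4] = 0^4*(1-5/8) + 1^4*5/8 = 5/8

5/8


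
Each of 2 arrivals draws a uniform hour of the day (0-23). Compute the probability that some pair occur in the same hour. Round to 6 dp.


P(all different) = prod((24-i)/24 for i=0..1) = 0.958333
P(at least one match) = 1 - 0.958333 = 0.041667

0.041667


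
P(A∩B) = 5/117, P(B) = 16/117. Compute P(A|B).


P(A|B) = P(A∩B)/P(B) = (5/117)/(16/117) = 5/16

5/16


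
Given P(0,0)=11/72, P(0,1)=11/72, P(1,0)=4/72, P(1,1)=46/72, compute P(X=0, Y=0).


Read from table: P(X=0, Y=0) = 11/72

11/72


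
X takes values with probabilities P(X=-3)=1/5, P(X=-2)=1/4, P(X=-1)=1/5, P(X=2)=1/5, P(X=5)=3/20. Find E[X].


E[X] = sum(x * P(x))
= -3*1/5 - 2*1/4 - 1*1/5 + 2*1/5 + 5*3/20
= -3/20

-3/20


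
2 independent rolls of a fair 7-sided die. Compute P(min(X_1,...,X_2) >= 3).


P(min >= 3) = P(all X_i >= 3) = (P(X_1 >= 3))^2
= (5/7)^2 = 25/49

25/49


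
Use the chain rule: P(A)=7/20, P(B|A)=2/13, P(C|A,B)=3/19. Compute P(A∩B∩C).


P(A∩B∩C) = P(A) * P(B|A) * P(C|A∩B)
= 7/20 * 2/13 * 3/19
= 7/130 * 3/19 = 21/2470

21/2470


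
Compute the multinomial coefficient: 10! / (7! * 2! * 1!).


10! = 3628800
Denominator: 7!=5040 * 2!=2 * 1!=1
Coefficient = 3628800 / 10080 = 360

360


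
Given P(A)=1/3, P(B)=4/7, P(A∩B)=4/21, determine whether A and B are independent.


P(A)*P(B) = 1/3*4/7 = 4/21
P(A∩B) = 4/21, which equals P(A)P(B), so independent

Yes, A and B are independent


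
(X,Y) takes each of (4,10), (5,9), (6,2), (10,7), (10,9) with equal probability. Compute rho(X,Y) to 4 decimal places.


Cov(X,Y) = -0.4000, Var(X) = 6.4000, Var(Y) = 8.2400
rho = Cov/(sqrt(VarX)*sqrt(VarY)) = -0.0551

-0.0551


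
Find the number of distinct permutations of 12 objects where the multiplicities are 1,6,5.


12! = 479001600
Denominator: 1!=1 * 6!=720 * 5!=120
Coefficient = 479001600 / 86400 = 5544

5544


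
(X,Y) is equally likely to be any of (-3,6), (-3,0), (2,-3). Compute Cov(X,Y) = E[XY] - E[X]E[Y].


E[X]=-4/3, E[Y]=1, E[XY]=-8
Cov(X,Y) = E[XY] - E[X]E[Y] = -8 + 4/3*1 = -20/3

-20/3


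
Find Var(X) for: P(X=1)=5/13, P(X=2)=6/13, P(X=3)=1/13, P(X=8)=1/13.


E[X] = 28/13, E[X^2] = 102/13
Var(X) = E[X^2] - (E[X])^2 = 102/13 - (28/13)^2 = 542/169

542/169


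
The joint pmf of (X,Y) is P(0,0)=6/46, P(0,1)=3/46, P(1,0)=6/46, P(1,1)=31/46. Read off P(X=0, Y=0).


Read from table: P(X=0, Y=0) = 6/46 = 3/23

3/23


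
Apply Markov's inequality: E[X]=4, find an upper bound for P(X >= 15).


Markov: P(X >= a) <= E[X]/a
P(X >= 15) <= 4/15

4/15


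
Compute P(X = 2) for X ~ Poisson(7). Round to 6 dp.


P(X=2) = e^(-7) * 7^2 / 2!
≈ 0.0009118819656 * 49 / 2
≈ 0.022341

0.022341


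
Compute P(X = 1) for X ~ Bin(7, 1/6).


P(X=1) = C(7,1) * p^1 * (1-p)^6
= 7 * 1/6 * 15625/46656
= 109375/279936

109375/279936


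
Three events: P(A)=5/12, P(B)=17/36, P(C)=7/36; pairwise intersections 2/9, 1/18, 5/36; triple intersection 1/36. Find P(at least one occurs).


P(A∪B∪C) = P(A)+P(B)+P(C) - P(AB)-P(AC)-P(BC) + P(ABC)
= 5/12+17/36+7/36 - 2/9-1/18-5/36 + 1/36
= 25/36

25/36


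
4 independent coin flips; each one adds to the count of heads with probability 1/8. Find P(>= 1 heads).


P(at least one) = 1 - P(none)
P(none) = (1 - 1/8)^4 = (7/8)^4 = 2401/4096
P(at least one) = 1 - 2401/4096 = 1695/4096

1695/4096


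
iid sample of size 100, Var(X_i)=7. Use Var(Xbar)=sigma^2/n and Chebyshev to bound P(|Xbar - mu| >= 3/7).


Var(Xbar) = Var(X)/n = 7/100
Chebyshev: P(|Xbar-mu| >= 3/7) <= Var(Xbar)/(3/7)^2 = (7/100)/(9/49) = 343/900

343/900


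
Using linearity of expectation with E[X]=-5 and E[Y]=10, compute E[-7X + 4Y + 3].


E[-7X + 4Y + 3] = -7*E[X] + 4*E[Y] + 3
= (-7)*(-5) + (4)*(10) + (3)
= 35 + 40 + 3 = 78

78


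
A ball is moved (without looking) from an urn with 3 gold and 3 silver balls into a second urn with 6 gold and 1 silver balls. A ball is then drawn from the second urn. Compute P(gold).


P(transfer gold) = 3/6 = 1/2; P(transfer silver) = 1/2
If gold transferred: Urn II has 7 gold of 8, so P(gold|gold moved) = 7/8
If silver transferred: Urn II has 6 gold of 8, so P(gold|silver moved) = 3/4
By total probability: P(gold) = 1/2*7/8 + 1/2*3/4 = 13/16

13/16


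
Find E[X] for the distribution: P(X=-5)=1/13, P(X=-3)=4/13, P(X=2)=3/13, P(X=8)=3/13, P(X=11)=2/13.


E[X] = sum(x * P(x))
= -5*1/13 - 3*4/13 + 2*3/13 + 8*3/13 + 11*2/13
= 35/13

35/13


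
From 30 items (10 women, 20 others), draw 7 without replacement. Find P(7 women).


P(X=7) = C(10,7)*C(20,0) / C(30,7)
= 120*1 / 2035800
= 120/2035800 = 1/16965

1/16965


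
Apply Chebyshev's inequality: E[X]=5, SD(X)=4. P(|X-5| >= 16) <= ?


k = 16/4 = 4
Chebyshev: P(|X-mu| >= k*sigma) <= 1/k^2 = 1/4^2 = 1/16

1/16


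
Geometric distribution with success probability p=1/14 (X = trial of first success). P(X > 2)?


P(X > 2) = P(first 2 trials all fail) = (1-p)^2 = (13/14)^2 = 169/196

169/196


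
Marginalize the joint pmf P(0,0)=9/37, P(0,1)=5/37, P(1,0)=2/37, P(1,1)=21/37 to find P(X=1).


P(X=1) = P(1,0)+P(1,1) = 2/37 + 21/37 = 23/37

23/37


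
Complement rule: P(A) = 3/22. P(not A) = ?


P(A') = 1 - P(A) = 1 - 3/22 = 19/22

19/22


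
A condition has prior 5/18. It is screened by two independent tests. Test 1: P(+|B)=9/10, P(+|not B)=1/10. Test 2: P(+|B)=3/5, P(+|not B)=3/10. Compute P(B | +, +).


After test 1: P(+) = 9/10*5/18 + 1/10*13/18 = 29/90
P(B|+) = (1/4)/(29/90) = 45/58
After test 2 (use post1 as new prior): P(+) = 3/5*45/58 + 3/10*13/58 = 309/580
P(B|+,+) = (27/58)/(309/580) = 90/103

90/103


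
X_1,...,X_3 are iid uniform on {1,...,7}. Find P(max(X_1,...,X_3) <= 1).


P(max <= 1) = P(all X_i <= 1) = (P(X_1 <= 1))^3
= (1/7)^3 = 1/343

1/343


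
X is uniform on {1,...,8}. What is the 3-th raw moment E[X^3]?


E[X^3] = (1/8) * sum(x^3 for x=1..8)
= 1296/8 = 162

162


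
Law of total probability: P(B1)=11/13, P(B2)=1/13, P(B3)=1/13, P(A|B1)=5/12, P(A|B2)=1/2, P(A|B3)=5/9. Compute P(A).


P(A) = P(A|B1)P(B1) + P(A|B2)P(B2) + P(A|B3)P(B3)
= 5/12*11/13 + 1/2*1/13 + 5/9*1/13
= 55/156 + 1/26 + 5/117 = 203/468

203/468


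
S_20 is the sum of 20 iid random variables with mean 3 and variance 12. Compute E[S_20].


E[S_n] = n*E[X_1] = 20*3 = 60

60


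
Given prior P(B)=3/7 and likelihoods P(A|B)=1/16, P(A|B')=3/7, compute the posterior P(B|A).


P(A) = P(A|B)P(B) + P(A|B')P(B') = 1/16*3/7 + 3/7*4/7 = 213/784
P(B|A) = P(A|B)P(B)/P(A) = (3/112)/(213/784) = 7/71

7/71


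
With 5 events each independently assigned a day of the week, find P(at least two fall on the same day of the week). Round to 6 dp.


P(all different) = prod((7-i)/7 for i=0..4) = 0.149938
P(at least one match) = 1 - 0.149938 = 0.850062

0.850062


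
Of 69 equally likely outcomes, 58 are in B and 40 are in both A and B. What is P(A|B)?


P(A|B) = P(A∩B)/P(B) = (40/69)/(58/69) = 40/58 = 20/29

20/29


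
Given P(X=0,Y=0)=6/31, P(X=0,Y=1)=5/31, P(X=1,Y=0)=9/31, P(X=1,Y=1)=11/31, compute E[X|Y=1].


P(Y=1) = 16/31
E[X|Y=1] = (0*5 + 1*11)/16 = 11/16

11/16


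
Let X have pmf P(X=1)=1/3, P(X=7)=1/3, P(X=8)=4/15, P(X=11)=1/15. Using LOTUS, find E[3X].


E[3X] = sum(g(x)*P(x))
= 3*1/3 + 21*1/3 + 24*4/15 + 33*1/15
= 83/5

83/5


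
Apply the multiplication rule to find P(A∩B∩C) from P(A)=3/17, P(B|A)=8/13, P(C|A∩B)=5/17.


P(A∩B∩C) = P(A) * P(B|A) * P(C|A∩B)
= 3/17 * 8/13 * 5/17
= 24/221 * 5/17 = 120/3757

120/3757


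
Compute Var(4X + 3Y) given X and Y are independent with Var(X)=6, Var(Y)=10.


Independence => Cov(X,Y)=0
Var(4X + 3Y) = 4^2*Var(X) + 3^2*Var(Y)
= 16*6 + 9*10 = 186

186


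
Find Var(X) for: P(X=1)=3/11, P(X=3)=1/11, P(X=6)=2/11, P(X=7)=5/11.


E[X] = 53/11, E[X^2] = 329/11
Var(X) = E[X^2] - (E[X])^2 = 329/11 - (53/11)^2 = 810/121

810/121


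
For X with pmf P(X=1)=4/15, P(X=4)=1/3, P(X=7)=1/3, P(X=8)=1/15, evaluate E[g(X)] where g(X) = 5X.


E[5X] = sum(g(x)*P(x))
= 5*4/15 + 20*1/3 + 35*1/3 + 40*1/15
= 67/3

67/3
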